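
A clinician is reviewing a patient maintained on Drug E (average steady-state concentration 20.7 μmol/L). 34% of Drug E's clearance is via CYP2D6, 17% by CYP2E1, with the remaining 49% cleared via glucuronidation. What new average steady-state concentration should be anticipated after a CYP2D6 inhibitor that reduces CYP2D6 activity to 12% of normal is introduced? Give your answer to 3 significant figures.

The CYP2D6 pathway (34% of clearance) falls to 0.12× activity: 0.34 × 0.12 = 0.0408.
CYP2E1 (17%) and the residual 49% are unaffected.
Relative clearance = 0.0408 + 0.17 + 0.49 = 0.7008.
Average steady-state concentration ∝ 1/CL, so new value = 20.7 / 0.7008 = 29.5 μmol/L.

29.5 μmol/L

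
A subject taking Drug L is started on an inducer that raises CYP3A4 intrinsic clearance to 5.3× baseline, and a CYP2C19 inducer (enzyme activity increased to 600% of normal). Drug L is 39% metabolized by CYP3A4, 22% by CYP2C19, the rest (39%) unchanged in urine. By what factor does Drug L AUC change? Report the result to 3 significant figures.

The CYP3A4 pathway (39% of clearance) increases to 5.3× activity: 0.39 × 5.3 = 2.067.
The CYP2C19 pathway (22% of clearance) is boosted to 6× activity: 0.22 × 6 = 1.32.
Non-CYP routes (39%) are unchanged.
Relative clearance = 2.067 + 1.32 + 0.39 = 3.777.
AUC ∝ 1/CL: fold-change = 1 / 3.777 = 0.265.

0.265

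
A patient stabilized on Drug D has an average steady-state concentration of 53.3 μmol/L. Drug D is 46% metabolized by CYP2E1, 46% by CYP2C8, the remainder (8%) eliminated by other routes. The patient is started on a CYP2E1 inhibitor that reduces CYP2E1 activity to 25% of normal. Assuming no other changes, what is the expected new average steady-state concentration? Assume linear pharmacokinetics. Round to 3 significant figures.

81.4 μmol/L

The CYP2E1 pathway (46% of clearance) is reduced to 0.25× activity: 0.46 × 0.25 = 0.115.
CYP2C8 (46%) and the residual 8% are unaffected.
CL_new/CL_old = 0.115 + 0.46 + 0.08 = 0.655.
With dosing unchanged, average steady-state concentration scales as 1/CL: 53.3 / 0.655 = 81.4 μmol/L.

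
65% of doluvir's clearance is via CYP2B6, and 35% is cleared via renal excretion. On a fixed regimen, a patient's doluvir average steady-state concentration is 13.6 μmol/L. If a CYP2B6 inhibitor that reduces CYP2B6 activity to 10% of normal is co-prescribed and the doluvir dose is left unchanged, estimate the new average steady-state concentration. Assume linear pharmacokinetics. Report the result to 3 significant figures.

The CYP2B6 pathway (65% of clearance) falls to 0.1× activity: 0.65 × 0.1 = 0.065.
The remaining 35% of clearance is unaffected.
New clearance relative to baseline: 0.065 + 0.35 = 0.415.
With dosing unchanged, average steady-state concentration scales as 1/CL: 13.6 / 0.415 = 32.8 μmol/L.

32.8 μmol/L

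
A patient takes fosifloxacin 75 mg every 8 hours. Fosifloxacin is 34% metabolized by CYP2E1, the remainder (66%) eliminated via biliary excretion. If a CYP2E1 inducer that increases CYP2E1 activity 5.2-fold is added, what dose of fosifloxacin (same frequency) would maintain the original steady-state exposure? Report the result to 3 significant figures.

182 mg

CYP2E1: 0.34 × 5.2 = 1.768
Other: 0.66 (unchanged)
CL_new/CL_old = 1.768 + 0.66 = 2.428.
Exposure is unchanged when dose changes in proportion to clearance. New dose = 75 mg × 2.428 = 182 mg.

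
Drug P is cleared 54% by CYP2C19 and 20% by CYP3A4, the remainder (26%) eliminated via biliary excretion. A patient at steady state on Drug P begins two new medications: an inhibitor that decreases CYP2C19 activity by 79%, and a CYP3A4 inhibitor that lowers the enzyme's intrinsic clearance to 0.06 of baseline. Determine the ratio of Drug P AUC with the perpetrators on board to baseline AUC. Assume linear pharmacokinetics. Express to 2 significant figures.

2.6

The CYP2C19 pathway (54% of clearance) is reduced to 0.21× activity: 0.54 × 0.21 = 0.1134.
The CYP3A4 pathway (20% of clearance) drops to 0.06× activity: 0.2 × 0.06 = 0.012.
The remaining 26% of clearance is unaffected.
New clearance relative to baseline: 0.1134 + 0.012 + 0.26 = 0.3854.
Net AUC ratio = 1 / 0.3854 = 2.6.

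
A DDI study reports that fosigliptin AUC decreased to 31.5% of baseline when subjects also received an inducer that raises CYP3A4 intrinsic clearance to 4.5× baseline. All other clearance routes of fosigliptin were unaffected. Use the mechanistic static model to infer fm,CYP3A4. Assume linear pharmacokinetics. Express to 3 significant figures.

0.621

CL'/CL = 1 / 0.315 = 3.175
4.5·fm + (1 − fm) = 3.175
fm = (3.175 − 1) / (4.5 − 1) = 0.621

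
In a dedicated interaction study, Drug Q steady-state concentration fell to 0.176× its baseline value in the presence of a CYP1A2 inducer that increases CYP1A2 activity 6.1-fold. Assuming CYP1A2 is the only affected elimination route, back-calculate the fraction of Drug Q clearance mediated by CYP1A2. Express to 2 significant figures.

CL'/CL = 1 / 0.176 = 5.682
6.1·fm + (1 − fm) = 5.682
fm = (5.682 − 1) / (6.1 − 1) = 0.92

0.92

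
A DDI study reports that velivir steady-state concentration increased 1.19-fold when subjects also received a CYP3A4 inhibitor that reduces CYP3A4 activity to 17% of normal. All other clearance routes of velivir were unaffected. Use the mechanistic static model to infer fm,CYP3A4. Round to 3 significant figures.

0.192

Write x for the fraction cleared via CYP3A4. The observed steady-state concentration change means clearance fell to 1/1.19 = 0.8403 of baseline.
Setting x·0.17 + (1 − x) = 0.8403 and solving: x = (0.8403 − 1)/(0.17 − 1) = 0.192.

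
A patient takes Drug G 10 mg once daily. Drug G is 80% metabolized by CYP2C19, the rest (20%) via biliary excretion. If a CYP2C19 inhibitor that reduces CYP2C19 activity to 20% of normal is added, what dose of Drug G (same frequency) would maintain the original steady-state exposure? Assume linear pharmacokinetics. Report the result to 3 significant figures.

3.60 mg

CYP2C19: 0.8 × 0.2 = 0.16
Other: 0.2 (unchanged)
Relative clearance = 0.16 + 0.2 = 0.36.
Css,avg = (dose rate)/CL, so holding Css fixed requires dose ∝ CL: 10 × 0.36 = 3.60 mg.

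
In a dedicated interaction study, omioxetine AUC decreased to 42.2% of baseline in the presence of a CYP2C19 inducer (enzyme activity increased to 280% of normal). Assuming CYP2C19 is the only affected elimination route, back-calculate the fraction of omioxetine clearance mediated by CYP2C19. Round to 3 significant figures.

0.761

Call the CYP2C19 fraction fm. After the interaction, CL_new/CL_old = fm × 2.8 + (1 − fm).
AUC ratio = 1 / (new CL fraction), so new CL fraction = 1 / 0.422 = 2.37.
fm × 2.8 + 1 − fm = 2.37  ⇒  fm × (2.8 − 1) = 1.37  ⇒  fm = 0.761.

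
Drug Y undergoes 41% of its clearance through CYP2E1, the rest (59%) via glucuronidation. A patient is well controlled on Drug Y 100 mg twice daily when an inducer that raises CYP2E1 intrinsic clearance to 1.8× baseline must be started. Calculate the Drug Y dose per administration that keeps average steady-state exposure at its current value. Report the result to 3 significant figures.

The CYP2E1 pathway (41% of clearance) increases to 1.8× activity: 0.41 × 1.8 = 0.738.
The remaining 59% of clearance is unaffected.
New clearance relative to baseline: 0.738 + 0.59 = 1.328.
Exposure is unchanged when dose changes in proportion to clearance. New dose = 100 mg × 1.328 = 133 mg.

133 mg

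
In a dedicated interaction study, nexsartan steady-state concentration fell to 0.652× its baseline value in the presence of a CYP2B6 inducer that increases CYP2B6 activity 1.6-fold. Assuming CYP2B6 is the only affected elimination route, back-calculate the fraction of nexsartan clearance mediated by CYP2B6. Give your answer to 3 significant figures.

Write x for the fraction cleared via CYP2B6. The observed steady-state concentration change means clearance rose to 1/0.652 = 1.534 of baseline.
Only the CYP2B6 route changed, so 1.534 = x·1.6 + (1 − x), giving x = 0.890.

0.890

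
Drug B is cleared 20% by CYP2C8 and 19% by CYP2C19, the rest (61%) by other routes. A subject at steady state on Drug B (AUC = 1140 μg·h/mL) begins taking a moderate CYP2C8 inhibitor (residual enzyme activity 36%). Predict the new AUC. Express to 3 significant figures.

1.31 × 10³ μg·h/mL

The CYP2C8 pathway (20% of clearance) is reduced to 0.36× activity: 0.2 × 0.36 = 0.072.
CYP2C19 (19%) and the residual 61% are unaffected.
Relative clearance = 0.072 + 0.19 + 0.61 = 0.872.
AUC ∝ 1/CL, so new value = 1140 / 0.872 = 1.31 × 10³ μg·h/mL.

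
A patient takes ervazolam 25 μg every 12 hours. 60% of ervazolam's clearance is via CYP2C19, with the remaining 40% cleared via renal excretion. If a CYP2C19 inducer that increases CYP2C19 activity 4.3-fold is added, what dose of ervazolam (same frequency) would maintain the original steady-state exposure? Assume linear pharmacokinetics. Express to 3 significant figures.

74.5 μg

The CYP2C19 pathway (60% of clearance) increases to 4.3× activity: 0.6 × 4.3 = 2.58.
The remaining 40% of clearance is unaffected.
CL_new/CL_old = 2.58 + 0.4 = 2.98.
Css,avg = (dose rate)/CL, so holding Css fixed requires dose ∝ CL: 25 × 2.98 = 74.5 μg.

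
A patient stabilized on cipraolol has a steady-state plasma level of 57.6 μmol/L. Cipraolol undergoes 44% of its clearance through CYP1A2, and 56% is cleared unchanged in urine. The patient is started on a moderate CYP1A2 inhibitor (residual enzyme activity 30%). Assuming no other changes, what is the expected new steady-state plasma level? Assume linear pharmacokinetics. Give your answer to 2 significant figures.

83 μmol/L

The CYP1A2 pathway (44% of clearance) drops to 0.3× activity: 0.44 × 0.3 = 0.132.
Non-CYP routes (56%) are unchanged.
CL_new/CL_old = 0.132 + 0.56 = 0.692.
New steady-state plasma level = baseline ÷ relative clearance = 57.6 / 0.692 = 83 μmol/L.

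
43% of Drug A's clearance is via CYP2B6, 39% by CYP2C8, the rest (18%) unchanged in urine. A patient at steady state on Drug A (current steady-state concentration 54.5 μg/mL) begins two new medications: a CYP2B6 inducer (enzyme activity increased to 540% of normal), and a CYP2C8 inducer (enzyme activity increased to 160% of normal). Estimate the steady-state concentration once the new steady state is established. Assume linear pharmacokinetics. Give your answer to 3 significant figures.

The CYP2B6 pathway (43% of clearance) is boosted to 5.4× activity: 0.43 × 5.4 = 2.322.
The CYP2C8 pathway (39% of clearance) rises to 1.6× activity: 0.39 × 1.6 = 0.624.
The remaining 18% of clearance is unaffected.
New clearance relative to baseline: 2.322 + 0.624 + 0.18 = 3.126.
New steady-state concentration = 54.5 / 3.126 = 17.4 μg/mL (concentration scales inversely with clearance).

17.4 μg/mL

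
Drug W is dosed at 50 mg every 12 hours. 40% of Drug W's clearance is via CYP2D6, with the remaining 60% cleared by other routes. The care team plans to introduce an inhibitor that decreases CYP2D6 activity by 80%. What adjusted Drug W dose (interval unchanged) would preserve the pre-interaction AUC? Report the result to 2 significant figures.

34 mg

The CYP2D6 pathway (40% of clearance) is reduced to 0.2× activity: 0.4 × 0.2 = 0.08.
Non-CYP routes (60%) are unchanged.
Relative clearance = 0.08 + 0.6 = 0.68.
Css,avg = (dose rate)/CL, so holding Css fixed requires dose ∝ CL: 50 × 0.68 = 34 mg.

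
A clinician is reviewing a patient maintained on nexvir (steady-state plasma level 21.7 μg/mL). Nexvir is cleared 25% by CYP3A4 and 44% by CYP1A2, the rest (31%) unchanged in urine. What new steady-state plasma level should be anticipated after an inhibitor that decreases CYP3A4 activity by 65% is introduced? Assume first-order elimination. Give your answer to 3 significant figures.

The CYP3A4 pathway (25% of clearance) is reduced to 0.35× activity: 0.25 × 0.35 = 0.0875.
CYP1A2 (44%) and the residual 31% are unaffected.
New clearance relative to baseline: 0.0875 + 0.44 + 0.31 = 0.8375.
With dosing unchanged, steady-state plasma level scales as 1/CL: 21.7 / 0.8375 = 25.9 μg/mL.

25.9 μg/mL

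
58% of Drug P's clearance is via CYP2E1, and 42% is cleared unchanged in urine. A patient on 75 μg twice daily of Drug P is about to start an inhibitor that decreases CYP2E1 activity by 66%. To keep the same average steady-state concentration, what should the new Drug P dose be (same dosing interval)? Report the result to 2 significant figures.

46 μg

The CYP2E1 pathway (58% of clearance) is reduced to 0.34× activity: 0.58 × 0.34 = 0.1972.
Non-CYP routes (42%) are unchanged.
CL_new/CL_old = 0.1972 + 0.42 = 0.6172.
Exposure is unchanged when dose changes in proportion to clearance. New dose = 75 μg × 0.6172 = 46 μg.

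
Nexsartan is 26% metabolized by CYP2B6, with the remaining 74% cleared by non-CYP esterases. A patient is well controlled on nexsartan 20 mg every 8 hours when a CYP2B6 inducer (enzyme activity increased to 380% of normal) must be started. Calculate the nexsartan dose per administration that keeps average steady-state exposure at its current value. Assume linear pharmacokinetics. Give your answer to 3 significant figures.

CYP2B6: 0.26 × 3.8 = 0.988
Other: 0.74 (unchanged)
New clearance relative to baseline: 0.988 + 0.74 = 1.728.
To maintain the same steady-state level, dose must scale with clearance: new dose = 20 × 1.728 = 34.6 mg.

34.6 mg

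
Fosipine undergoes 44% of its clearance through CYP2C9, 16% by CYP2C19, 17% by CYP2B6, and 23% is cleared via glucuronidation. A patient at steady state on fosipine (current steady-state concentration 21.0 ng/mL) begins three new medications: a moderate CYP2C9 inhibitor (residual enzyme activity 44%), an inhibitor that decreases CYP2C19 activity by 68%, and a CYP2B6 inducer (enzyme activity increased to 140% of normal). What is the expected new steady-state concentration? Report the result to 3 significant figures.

CYP2C9: 0.44 × 0.44 = 0.1936
CYP2C19: 0.16 × 0.32 = 0.0512
CYP2B6: 0.17 × 1.4 = 0.238
Other: 0.23 (unchanged)
Relative clearance = 0.1936 + 0.0512 + 0.238 + 0.23 = 0.7128.
Dividing the baseline by the relative clearance: 21.0 / 0.7128 = 29.5 ng/mL.

29.5 ng/mL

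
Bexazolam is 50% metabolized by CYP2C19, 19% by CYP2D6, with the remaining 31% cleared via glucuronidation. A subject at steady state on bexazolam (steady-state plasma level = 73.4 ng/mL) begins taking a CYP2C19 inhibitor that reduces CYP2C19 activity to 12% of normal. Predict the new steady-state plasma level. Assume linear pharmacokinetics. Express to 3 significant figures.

131 ng/mL

CYP2C19: 0.5 × 0.12 = 0.06
CYP2D6: 0.19 (unchanged)
Other: 0.31 (unchanged)
CL_new/CL_old = 0.06 + 0.19 + 0.31 = 0.56.
With dosing unchanged, steady-state plasma level scales as 1/CL: 73.4 / 0.56 = 131 ng/mL.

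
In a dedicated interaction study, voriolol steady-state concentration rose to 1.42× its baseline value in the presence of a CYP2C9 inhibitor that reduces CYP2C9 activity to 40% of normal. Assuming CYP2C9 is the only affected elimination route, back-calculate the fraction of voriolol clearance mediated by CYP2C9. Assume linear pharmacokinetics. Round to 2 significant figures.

Call the CYP2C9 fraction fm. After the interaction, CL_new/CL_old = fm × 0.4 + (1 − fm).
Steady-state concentration ratio = 1 / (new CL fraction), so new CL fraction = 1 / 1.42 = 0.7042.
fm × 0.4 + 1 − fm = 0.7042  ⇒  fm × (0.4 − 1) = −0.2958  ⇒  fm = 0.49.

0.49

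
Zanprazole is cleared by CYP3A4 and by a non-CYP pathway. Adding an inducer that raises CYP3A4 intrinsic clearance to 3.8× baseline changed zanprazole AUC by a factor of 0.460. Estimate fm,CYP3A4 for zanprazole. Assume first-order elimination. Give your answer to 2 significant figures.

Write x for the fraction cleared via CYP3A4. The observed AUC change means clearance rose to 1/0.460 = 2.174 of baseline.
Setting x·3.8 + (1 − x) = 2.174 and solving: x = (2.174 − 1)/(3.8 − 1) = 0.42.

0.42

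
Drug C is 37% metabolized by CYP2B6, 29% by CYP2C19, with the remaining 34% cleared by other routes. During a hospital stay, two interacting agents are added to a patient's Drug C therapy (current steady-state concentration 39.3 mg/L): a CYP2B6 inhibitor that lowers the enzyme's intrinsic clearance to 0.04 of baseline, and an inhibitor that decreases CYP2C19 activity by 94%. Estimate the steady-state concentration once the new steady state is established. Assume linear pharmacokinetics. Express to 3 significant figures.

106 mg/L

The CYP2B6 pathway (37% of clearance) drops to 0.04× activity: 0.37 × 0.04 = 0.0148.
The CYP2C19 pathway (29% of clearance) drops to 0.06× activity: 0.29 × 0.06 = 0.0174.
Non-CYP routes (34%) are unchanged.
CL_new/CL_old = 0.0148 + 0.0174 + 0.34 = 0.3722.
Dividing the baseline by the relative clearance: 39.3 / 0.3722 = 106 mg/L.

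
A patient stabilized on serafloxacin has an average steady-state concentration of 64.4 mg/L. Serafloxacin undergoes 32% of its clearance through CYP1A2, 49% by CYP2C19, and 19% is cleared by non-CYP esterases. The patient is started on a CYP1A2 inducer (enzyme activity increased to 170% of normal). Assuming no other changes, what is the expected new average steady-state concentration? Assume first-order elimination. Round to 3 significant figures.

52.6 mg/L

The CYP1A2 pathway (32% of clearance) increases to 1.7× activity: 0.32 × 1.7 = 0.544.
CYP2C19 (49%) and the residual 19% are unaffected.
Relative clearance = 0.544 + 0.49 + 0.19 = 1.224.
New average steady-state concentration = baseline ÷ relative clearance = 64.4 / 1.224 = 52.6 mg/L.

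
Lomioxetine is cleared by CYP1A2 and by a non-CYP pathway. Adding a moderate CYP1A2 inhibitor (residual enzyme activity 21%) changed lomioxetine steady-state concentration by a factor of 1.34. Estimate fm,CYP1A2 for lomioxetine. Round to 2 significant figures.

0.32

Let x = fm,CYP1A2. Because steady-state concentration ∝ 1/CL, relative clearance fell to 1/1.34 = 0.7463.
Setting x·0.21 + (1 − x) = 0.7463 and solving: x = (0.7463 − 1)/(0.21 − 1) = 0.32.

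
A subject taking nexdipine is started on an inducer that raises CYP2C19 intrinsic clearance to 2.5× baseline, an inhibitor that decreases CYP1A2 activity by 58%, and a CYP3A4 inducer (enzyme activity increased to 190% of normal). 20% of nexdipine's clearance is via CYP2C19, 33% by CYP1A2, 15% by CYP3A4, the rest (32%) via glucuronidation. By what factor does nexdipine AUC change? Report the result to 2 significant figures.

0.80

The CYP2C19 pathway (20% of clearance) increases to 2.5× activity: 0.2 × 2.5 = 0.5.
The CYP1A2 pathway (33% of clearance) falls to 0.42× activity: 0.33 × 0.42 = 0.1386.
The CYP3A4 pathway (15% of clearance) increases to 1.9× activity: 0.15 × 1.9 = 0.285.
The remaining 32% of clearance is unaffected.
CL_new/CL_old = 0.5 + 0.1386 + 0.285 + 0.32 = 1.2436.
Net AUC ratio = 1 / 1.2436 = 0.80.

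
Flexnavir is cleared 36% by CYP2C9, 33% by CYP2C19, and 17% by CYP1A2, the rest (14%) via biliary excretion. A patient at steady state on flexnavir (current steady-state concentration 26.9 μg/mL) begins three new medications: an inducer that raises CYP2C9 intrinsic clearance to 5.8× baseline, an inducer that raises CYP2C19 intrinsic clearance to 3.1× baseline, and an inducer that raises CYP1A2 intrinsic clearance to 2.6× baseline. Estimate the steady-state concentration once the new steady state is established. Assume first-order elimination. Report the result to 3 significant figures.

7.28 μg/mL

CYP2C9: 0.36 × 5.8 = 2.088
CYP2C19: 0.33 × 3.1 = 1.023
CYP1A2: 0.17 × 2.6 = 0.442
Other: 0.14 (unchanged)
Relative clearance = 2.088 + 1.023 + 0.442 + 0.14 = 3.693.
New steady-state concentration = 26.9 / 3.693 = 7.28 μg/mL (concentration scales inversely with clearance).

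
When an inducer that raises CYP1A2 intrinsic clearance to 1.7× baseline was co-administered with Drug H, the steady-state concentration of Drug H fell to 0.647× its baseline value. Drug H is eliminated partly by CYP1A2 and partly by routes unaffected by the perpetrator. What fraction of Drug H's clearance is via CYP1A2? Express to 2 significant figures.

0.78

CL'/CL = 1 / 0.647 = 1.546
1.7·fm + (1 − fm) = 1.546
fm = (1.546 − 1) / (1.7 − 1) = 0.78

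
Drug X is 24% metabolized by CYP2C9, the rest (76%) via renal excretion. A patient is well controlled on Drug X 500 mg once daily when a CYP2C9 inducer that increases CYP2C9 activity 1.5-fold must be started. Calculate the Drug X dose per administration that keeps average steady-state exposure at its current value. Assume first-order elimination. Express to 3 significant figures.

CYP2C9: 0.24 × 1.5 = 0.36
Other: 0.76 (unchanged)
Relative clearance = 0.36 + 0.76 = 1.12.
To maintain the same steady-state level, dose must scale with clearance: new dose = 500 × 1.12 = 560 mg.

560 mg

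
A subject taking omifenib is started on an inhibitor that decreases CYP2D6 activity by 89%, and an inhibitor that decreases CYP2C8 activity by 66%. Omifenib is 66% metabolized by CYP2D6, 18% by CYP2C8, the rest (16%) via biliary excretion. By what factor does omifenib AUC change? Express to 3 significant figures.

The CYP2D6 pathway (66% of clearance) falls to 0.11× activity: 0.66 × 0.11 = 0.0726.
The CYP2C8 pathway (18% of clearance) falls to 0.34× activity: 0.18 × 0.34 = 0.0612.
The remaining 16% of clearance is unaffected.
CL_new/CL_old = 0.0726 + 0.0612 + 0.16 = 0.2938.
Net AUC ratio = 1 / 0.2938 = 3.40.

3.40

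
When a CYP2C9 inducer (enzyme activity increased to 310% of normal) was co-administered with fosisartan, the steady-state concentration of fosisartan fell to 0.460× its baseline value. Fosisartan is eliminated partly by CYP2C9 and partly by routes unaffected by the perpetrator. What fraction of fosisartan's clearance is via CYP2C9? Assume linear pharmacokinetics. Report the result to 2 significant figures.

Write x for the fraction cleared via CYP2C9. The observed steady-state concentration change means clearance rose to 1/0.460 = 2.174 of baseline.
Only the CYP2C9 route changed, so 2.174 = x·3.1 + (1 − x), giving x = 0.56.

0.56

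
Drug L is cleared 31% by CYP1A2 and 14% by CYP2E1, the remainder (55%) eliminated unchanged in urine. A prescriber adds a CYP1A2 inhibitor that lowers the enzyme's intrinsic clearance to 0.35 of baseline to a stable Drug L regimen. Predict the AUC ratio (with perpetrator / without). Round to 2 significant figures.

1.3

The CYP1A2 pathway (31% of clearance) is reduced to 0.35× activity: 0.31 × 0.35 = 0.1085.
CYP2E1 (14%) and the residual 55% are unaffected.
Relative clearance = 0.1085 + 0.14 + 0.55 = 0.7985.
AUC ratio = CL_old/CL_new = 1 / 0.7985 = 1.3.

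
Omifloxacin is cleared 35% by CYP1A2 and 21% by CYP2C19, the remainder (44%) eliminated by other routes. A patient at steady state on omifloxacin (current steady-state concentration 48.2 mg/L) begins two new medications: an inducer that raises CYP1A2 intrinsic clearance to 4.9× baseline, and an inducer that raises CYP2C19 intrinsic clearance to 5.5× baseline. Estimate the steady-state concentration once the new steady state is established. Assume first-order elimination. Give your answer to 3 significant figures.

14.6 mg/L

The CYP1A2 pathway (35% of clearance) rises to 4.9× activity: 0.35 × 4.9 = 1.715.
The CYP2C19 pathway (21% of clearance) rises to 5.5× activity: 0.21 × 5.5 = 1.155.
The remaining 44% of clearance is unaffected.
New clearance relative to baseline: 1.715 + 1.155 + 0.44 = 3.31.
Dividing the baseline by the relative clearance: 48.2 / 3.31 = 14.6 mg/L.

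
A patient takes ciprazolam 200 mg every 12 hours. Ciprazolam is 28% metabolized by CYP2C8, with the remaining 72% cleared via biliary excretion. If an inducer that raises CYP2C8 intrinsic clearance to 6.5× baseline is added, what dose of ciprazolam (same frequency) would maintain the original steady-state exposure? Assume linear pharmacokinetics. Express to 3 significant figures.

The CYP2C8 pathway (28% of clearance) increases to 6.5× activity: 0.28 × 6.5 = 1.82.
Non-CYP routes (72%) are unchanged.
CL_new/CL_old = 1.82 + 0.72 = 2.54.
Css,avg = (dose rate)/CL, so holding Css fixed requires dose ∝ CL: 200 × 2.54 = 508 mg.

508 mg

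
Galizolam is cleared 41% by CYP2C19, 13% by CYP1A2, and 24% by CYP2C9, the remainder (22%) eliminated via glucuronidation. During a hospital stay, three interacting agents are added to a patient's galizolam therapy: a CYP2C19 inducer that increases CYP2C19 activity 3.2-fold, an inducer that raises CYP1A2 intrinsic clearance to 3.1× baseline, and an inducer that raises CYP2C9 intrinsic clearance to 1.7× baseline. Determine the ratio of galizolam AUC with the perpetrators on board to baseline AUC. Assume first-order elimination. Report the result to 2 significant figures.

0.43

CYP2C19: 0.41 × 3.2 = 1.312
CYP1A2: 0.13 × 3.1 = 0.403
CYP2C9: 0.24 × 1.7 = 0.408
Other: 0.22 (unchanged)
Relative clearance = 1.312 + 0.403 + 0.408 + 0.22 = 2.343.
AUC ∝ 1/CL: fold-change = 1 / 2.343 = 0.43.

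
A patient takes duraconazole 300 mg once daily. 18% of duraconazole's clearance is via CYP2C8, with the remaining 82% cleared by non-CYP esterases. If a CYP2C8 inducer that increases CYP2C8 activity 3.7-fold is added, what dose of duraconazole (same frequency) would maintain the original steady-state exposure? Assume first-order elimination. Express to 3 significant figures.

446 mg

The CYP2C8 pathway (18% of clearance) is boosted to 3.7× activity: 0.18 × 3.7 = 0.666.
The remaining 82% of clearance is unaffected.
New clearance relative to baseline: 0.666 + 0.82 = 1.486.
Css,avg = (dose rate)/CL, so holding Css fixed requires dose ∝ CL: 300 × 1.486 = 446 mg.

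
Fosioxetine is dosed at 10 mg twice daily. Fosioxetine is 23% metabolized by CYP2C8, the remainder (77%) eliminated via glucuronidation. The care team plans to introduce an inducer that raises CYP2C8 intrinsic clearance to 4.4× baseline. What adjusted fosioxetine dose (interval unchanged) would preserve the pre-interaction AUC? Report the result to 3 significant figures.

17.8 mg

The CYP2C8 pathway (23% of clearance) increases to 4.4× activity: 0.23 × 4.4 = 1.012.
The remaining 77% of clearance is unaffected.
CL_new/CL_old = 1.012 + 0.77 = 1.782.
To maintain the same steady-state level, dose must scale with clearance: new dose = 10 × 1.782 = 17.8 mg.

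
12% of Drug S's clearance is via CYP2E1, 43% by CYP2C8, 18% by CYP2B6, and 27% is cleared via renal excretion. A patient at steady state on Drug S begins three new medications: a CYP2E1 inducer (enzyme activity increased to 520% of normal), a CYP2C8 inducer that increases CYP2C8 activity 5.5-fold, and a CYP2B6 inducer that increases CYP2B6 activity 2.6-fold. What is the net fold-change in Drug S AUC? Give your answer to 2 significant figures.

0.27

The CYP2E1 pathway (12% of clearance) rises to 5.2× activity: 0.12 × 5.2 = 0.624.
The CYP2C8 pathway (43% of clearance) rises to 5.5× activity: 0.43 × 5.5 = 2.365.
The CYP2B6 pathway (18% of clearance) is boosted to 2.6× activity: 0.18 × 2.6 = 0.468.
Non-CYP routes (27%) are unchanged.
Relative clearance = 0.624 + 2.365 + 0.468 + 0.27 = 3.727.
Net AUC ratio = 1 / 3.727 = 0.27.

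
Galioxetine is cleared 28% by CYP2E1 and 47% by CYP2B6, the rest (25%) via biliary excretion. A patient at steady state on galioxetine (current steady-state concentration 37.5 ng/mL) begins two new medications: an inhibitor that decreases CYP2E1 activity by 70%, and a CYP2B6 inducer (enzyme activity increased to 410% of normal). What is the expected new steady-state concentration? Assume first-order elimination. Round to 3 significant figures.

16.6 ng/mL

The CYP2E1 pathway (28% of clearance) is reduced to 0.3× activity: 0.28 × 0.3 = 0.084.
The CYP2B6 pathway (47% of clearance) rises to 4.1× activity: 0.47 × 4.1 = 1.927.
Non-CYP routes (25%) are unchanged.
New clearance relative to baseline: 0.084 + 1.927 + 0.25 = 2.261.
New steady-state concentration = 37.5 / 2.261 = 16.6 ng/mL (concentration scales inversely with clearance).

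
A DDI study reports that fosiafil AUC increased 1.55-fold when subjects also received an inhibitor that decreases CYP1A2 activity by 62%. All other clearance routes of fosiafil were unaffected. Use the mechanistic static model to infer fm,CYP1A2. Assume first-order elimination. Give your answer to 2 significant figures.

0.57

Let x = fm,CYP1A2. Because AUC ∝ 1/CL, relative clearance fell to 1/1.55 = 0.6452.
Only the CYP1A2 route changed, so 0.6452 = x·0.38 + (1 − x), giving x = 0.57.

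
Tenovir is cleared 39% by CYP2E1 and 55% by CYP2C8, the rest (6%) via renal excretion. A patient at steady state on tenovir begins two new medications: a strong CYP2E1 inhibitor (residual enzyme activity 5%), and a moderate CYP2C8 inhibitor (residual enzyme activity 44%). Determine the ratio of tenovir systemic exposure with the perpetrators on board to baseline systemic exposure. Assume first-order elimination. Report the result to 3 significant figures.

3.11

The CYP2E1 pathway (39% of clearance) is reduced to 0.05× activity: 0.39 × 0.05 = 0.0195.
The CYP2C8 pathway (55% of clearance) is reduced to 0.44× activity: 0.55 × 0.44 = 0.242.
Non-CYP routes (6%) are unchanged.
CL_new/CL_old = 0.0195 + 0.242 + 0.06 = 0.3215.
Systemic exposure ∝ 1/CL: fold-change = 1 / 0.3215 = 3.11.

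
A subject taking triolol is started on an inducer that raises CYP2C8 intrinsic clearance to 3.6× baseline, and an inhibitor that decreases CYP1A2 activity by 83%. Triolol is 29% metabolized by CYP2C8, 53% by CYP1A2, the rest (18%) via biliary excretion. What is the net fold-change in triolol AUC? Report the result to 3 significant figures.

CYP2C8: 0.29 × 3.6 = 1.044
CYP1A2: 0.53 × 0.17 = 0.0901
Other: 0.18 (unchanged)
CL_new/CL_old = 1.044 + 0.0901 + 0.18 = 1.3141.
AUC ∝ 1/CL: fold-change = 1 / 1.3141 = 0.761.

0.761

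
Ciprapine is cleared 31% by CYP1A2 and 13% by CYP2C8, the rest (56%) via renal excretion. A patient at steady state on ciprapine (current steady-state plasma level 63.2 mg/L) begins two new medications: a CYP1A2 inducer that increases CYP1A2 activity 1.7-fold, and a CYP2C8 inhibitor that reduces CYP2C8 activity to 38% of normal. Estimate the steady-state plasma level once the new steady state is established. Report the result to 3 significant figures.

The CYP1A2 pathway (31% of clearance) rises to 1.7× activity: 0.31 × 1.7 = 0.527.
The CYP2C8 pathway (13% of clearance) drops to 0.38× activity: 0.13 × 0.38 = 0.0494.
The remaining 56% of clearance is unaffected.
CL_new/CL_old = 0.527 + 0.0494 + 0.56 = 1.1364.
Steady-state plasma level ∝ 1/CL: new value = 63.2 / 1.1364 = 55.6 mg/L.

55.6 mg/L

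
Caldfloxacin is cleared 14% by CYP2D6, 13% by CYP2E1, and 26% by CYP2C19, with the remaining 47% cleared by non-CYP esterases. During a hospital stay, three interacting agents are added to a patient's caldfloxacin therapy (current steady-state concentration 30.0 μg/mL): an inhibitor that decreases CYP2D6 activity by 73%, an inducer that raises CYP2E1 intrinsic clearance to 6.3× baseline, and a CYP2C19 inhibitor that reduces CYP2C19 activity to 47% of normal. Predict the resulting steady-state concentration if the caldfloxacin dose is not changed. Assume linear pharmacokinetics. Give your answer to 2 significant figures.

The CYP2D6 pathway (14% of clearance) drops to 0.27× activity: 0.14 × 0.27 = 0.0378.
The CYP2E1 pathway (13% of clearance) is boosted to 6.3× activity: 0.13 × 6.3 = 0.819.
The CYP2C19 pathway (26% of clearance) falls to 0.47× activity: 0.26 × 0.47 = 0.1222.
The remaining 47% of clearance is unaffected.
CL_new/CL_old = 0.0378 + 0.819 + 0.1222 + 0.47 = 1.449.
Steady-state concentration ∝ 1/CL: new value = 30.0 / 1.449 = 21 μg/mL.

21 μg/mL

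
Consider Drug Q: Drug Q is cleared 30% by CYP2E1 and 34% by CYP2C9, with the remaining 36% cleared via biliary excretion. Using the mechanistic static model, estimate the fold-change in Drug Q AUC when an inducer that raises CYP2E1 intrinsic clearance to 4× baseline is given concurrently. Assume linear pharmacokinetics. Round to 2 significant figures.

0.53

CYP2E1: 0.3 × 4 = 1.2
CYP2C9: 0.34 (unchanged)
Other: 0.36 (unchanged)
Relative clearance = 1.2 + 0.34 + 0.36 = 1.9.
AUC ratio = CL_old/CL_new = 1 / 1.9 = 0.53.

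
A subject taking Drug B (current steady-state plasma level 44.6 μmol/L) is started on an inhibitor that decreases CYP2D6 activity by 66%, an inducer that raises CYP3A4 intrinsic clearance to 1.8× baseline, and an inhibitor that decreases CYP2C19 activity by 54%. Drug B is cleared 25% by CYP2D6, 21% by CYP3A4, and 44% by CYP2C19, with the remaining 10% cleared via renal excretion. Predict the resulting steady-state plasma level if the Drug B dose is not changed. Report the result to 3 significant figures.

CYP2D6: 0.25 × 0.34 = 0.085
CYP3A4: 0.21 × 1.8 = 0.378
CYP2C19: 0.44 × 0.46 = 0.2024
Other: 0.1 (unchanged)
New clearance relative to baseline: 0.085 + 0.378 + 0.2024 + 0.1 = 0.7654.
Steady-state plasma level ∝ 1/CL: new value = 44.6 / 0.7654 = 58.3 μmol/L.

58.3 μmol/L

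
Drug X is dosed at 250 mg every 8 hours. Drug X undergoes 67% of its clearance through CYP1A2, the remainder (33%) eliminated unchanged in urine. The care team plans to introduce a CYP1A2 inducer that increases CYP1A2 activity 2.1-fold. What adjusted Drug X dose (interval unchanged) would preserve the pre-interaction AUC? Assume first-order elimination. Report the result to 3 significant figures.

434 mg

CYP1A2: 0.67 × 2.1 = 1.407
Other: 0.33 (unchanged)
CL_new/CL_old = 1.407 + 0.33 = 1.737.
To maintain the same steady-state level, dose must scale with clearance: new dose = 250 × 1.737 = 434 mg.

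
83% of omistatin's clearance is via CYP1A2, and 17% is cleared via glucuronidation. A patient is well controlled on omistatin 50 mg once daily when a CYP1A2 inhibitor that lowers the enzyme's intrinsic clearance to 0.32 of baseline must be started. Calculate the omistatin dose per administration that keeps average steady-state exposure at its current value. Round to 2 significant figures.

22 mg

CYP1A2: 0.83 × 0.32 = 0.2656
Other: 0.17 (unchanged)
Relative clearance = 0.2656 + 0.17 = 0.4356.
To maintain the same steady-state level, dose must scale with clearance: new dose = 50 × 0.4356 = 22 mg.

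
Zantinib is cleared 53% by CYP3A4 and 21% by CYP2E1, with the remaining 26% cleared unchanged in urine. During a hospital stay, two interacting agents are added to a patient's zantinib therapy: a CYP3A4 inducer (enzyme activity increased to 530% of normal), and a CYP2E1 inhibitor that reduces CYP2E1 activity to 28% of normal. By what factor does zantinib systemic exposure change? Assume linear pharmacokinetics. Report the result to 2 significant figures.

0.32

CYP3A4: 0.53 × 5.3 = 2.809
CYP2E1: 0.21 × 0.28 = 0.0588
Other: 0.26 (unchanged)
New clearance relative to baseline: 2.809 + 0.0588 + 0.26 = 3.1278.
Because systemic exposure varies inversely with clearance, the combined effect is 1 / 3.1278 = 0.32.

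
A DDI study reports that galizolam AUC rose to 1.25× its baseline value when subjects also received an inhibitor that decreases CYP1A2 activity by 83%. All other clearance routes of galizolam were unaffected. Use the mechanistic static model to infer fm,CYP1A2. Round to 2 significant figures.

CL'/CL = 1 / 1.25 = 0.8
0.17·fm + (1 − fm) = 0.8
fm = (0.8 − 1) / (0.17 − 1) = 0.24

0.24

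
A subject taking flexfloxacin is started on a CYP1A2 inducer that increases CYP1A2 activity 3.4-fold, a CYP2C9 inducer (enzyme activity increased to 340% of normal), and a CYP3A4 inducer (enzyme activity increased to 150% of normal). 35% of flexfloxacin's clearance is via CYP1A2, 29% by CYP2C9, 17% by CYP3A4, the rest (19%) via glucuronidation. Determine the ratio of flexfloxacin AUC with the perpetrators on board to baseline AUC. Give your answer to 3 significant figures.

The CYP1A2 pathway (35% of clearance) rises to 3.4× activity: 0.35 × 3.4 = 1.19.
The CYP2C9 pathway (29% of clearance) increases to 3.4× activity: 0.29 × 3.4 = 0.986.
The CYP3A4 pathway (17% of clearance) increases to 1.5× activity: 0.17 × 1.5 = 0.255.
Non-CYP routes (19%) are unchanged.
New clearance relative to baseline: 1.19 + 0.986 + 0.255 + 0.19 = 2.621.
Net AUC ratio = 1 / 2.621 = 0.382.

0.382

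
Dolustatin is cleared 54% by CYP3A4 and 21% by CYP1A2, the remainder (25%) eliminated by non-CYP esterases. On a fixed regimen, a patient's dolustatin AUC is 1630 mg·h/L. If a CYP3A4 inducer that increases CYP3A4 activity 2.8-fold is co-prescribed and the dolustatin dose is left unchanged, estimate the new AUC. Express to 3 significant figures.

827 mg·h/L

CYP3A4: 0.54 × 2.8 = 1.512
CYP1A2: 0.21 (unchanged)
Other: 0.25 (unchanged)
New clearance relative to baseline: 1.512 + 0.21 + 0.25 = 1.972.
With dosing unchanged, AUC scales as 1/CL: 1630 / 1.972 = 827 mg·h/L.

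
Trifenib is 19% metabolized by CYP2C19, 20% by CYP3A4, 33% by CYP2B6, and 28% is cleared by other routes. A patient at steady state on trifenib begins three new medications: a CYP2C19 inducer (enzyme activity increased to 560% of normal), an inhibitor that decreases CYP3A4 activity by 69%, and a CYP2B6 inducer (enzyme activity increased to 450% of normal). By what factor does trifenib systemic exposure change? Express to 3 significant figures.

0.346

CYP2C19: 0.19 × 5.6 = 1.064
CYP3A4: 0.2 × 0.31 = 0.062
CYP2B6: 0.33 × 4.5 = 1.485
Other: 0.28 (unchanged)
CL_new/CL_old = 1.064 + 0.062 + 1.485 + 0.28 = 2.891.
Because systemic exposure varies inversely with clearance, the combined effect is 1 / 2.891 = 0.346.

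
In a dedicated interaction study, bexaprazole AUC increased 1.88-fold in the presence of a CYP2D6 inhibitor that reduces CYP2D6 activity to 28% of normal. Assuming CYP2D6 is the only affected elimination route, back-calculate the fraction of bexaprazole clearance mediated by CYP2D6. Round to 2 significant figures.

0.65

CL'/CL = 1 / 1.88 = 0.5319
0.28·fm + (1 − fm) = 0.5319
fm = (0.5319 − 1) / (0.28 − 1) = 0.65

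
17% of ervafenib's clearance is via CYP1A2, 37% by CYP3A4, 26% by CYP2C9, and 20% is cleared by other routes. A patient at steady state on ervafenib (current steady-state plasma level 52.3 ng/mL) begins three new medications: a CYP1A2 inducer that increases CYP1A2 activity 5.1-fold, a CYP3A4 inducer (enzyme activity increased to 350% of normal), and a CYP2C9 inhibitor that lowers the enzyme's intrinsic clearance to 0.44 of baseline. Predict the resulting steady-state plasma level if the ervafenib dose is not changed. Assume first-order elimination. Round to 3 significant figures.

21.1 ng/mL

CYP1A2: 0.17 × 5.1 = 0.867
CYP3A4: 0.37 × 3.5 = 1.295
CYP2C9: 0.26 × 0.44 = 0.1144
Other: 0.2 (unchanged)
CL_new/CL_old = 0.867 + 1.295 + 0.1144 + 0.2 = 2.4764.
Dividing the baseline by the relative clearance: 52.3 / 2.4764 = 21.1 ng/mL.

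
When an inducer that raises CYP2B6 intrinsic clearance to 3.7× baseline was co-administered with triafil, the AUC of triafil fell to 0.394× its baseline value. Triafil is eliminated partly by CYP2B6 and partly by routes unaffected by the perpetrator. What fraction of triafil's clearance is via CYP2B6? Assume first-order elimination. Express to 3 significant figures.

Let x = fm,CYP2B6. Because AUC ∝ 1/CL, relative clearance rose to 1/0.394 = 2.538.
Only the CYP2B6 route changed, so 2.538 = x·3.7 + (1 − x), giving x = 0.570.

0.570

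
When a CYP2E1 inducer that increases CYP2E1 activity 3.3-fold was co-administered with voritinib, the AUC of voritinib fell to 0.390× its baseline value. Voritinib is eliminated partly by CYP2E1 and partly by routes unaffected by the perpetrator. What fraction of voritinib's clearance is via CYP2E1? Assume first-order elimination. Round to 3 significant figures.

0.680

CL'/CL = 1 / 0.390 = 2.564
3.3·fm + (1 − fm) = 2.564
fm = (2.564 − 1) / (3.3 − 1) = 0.680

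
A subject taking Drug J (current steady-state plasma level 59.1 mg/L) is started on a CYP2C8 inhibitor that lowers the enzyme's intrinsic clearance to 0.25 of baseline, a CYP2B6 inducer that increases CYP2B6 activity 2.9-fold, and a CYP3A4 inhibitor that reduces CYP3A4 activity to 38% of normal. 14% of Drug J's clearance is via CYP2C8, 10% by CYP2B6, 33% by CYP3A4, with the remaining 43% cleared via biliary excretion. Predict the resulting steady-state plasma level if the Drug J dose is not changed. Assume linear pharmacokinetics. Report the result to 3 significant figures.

CYP2C8: 0.14 × 0.25 = 0.035
CYP2B6: 0.1 × 2.9 = 0.29
CYP3A4: 0.33 × 0.38 = 0.1254
Other: 0.43 (unchanged)
CL_new/CL_old = 0.035 + 0.29 + 0.1254 + 0.43 = 0.8804.
New steady-state plasma level = 59.1 / 0.8804 = 67.1 mg/L (concentration scales inversely with clearance).

67.1 mg/L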